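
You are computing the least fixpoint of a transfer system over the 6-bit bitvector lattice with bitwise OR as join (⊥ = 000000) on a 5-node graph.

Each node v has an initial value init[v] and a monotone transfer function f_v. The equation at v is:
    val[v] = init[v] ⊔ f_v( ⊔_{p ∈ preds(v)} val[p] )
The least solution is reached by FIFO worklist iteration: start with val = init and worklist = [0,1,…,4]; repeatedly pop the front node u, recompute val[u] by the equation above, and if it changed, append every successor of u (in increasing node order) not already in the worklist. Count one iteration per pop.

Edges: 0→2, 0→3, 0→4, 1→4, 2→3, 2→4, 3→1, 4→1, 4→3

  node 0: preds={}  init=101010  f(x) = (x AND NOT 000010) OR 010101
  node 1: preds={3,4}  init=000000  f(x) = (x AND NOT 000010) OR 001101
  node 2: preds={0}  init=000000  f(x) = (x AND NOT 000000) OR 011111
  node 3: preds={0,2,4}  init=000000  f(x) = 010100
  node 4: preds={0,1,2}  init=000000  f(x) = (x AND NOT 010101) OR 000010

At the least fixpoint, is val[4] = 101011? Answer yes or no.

Trace (8 dequeues):
  [1] u=0 | in 000000 | out 111111 | prev 101010 | push {}
  [2] u=1 | in 000000 | out 001101 | prev 000000 | push {}
  [3] u=2 | in 111111 | out 111111 | prev 000000 | push {}
  [4] u=3 | in 111111 | out 010100 | prev 000000 | push {1}
  [5] u=4 | in 111111 | out 101010 | prev 000000 | push {3}
  [6] u=1 | in 111110 | out 111101 | prev 001101 | push {4}
  [7] u=3 | in 111111 | out 010100 | ==
  [8] u=4 | in 111111 | out 101010 | ==

Converged values:
  [0] 111111
  [1] 111101
  [2] 111111
  [3] 010100
  [4] 101010

no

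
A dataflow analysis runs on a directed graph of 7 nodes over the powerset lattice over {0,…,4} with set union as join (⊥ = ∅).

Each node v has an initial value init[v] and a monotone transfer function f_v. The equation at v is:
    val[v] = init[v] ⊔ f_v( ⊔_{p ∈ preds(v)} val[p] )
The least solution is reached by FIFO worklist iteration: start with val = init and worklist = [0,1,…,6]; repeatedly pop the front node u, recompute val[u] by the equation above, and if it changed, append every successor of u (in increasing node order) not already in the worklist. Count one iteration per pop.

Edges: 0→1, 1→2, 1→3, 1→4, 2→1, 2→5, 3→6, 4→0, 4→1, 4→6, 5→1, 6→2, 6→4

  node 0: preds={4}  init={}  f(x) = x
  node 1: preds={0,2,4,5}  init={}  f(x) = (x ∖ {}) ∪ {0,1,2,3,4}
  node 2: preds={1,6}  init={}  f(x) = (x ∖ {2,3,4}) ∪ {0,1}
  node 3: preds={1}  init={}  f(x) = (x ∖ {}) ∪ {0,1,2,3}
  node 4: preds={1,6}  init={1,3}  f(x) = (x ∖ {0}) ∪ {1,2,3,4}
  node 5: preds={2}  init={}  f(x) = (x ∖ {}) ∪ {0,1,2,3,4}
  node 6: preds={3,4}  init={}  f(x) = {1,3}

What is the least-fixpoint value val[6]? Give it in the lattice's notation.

{1,3}

Trace (12 dequeues):
  [1] u=0 | in {1,3} | out {1,3} | prev {} | push {}
  [2] u=1 | in {1,3} | out {0,1,2,3,4} | prev {} | push {}
  [3] u=2 | in {0,1,2,3,4} | out {0,1} | prev {} | push {1}
  [4] u=3 | in {0,1,2,3,4} | out {0,1,2,3,4} | prev {} | push {}
  [5] u=4 | in {0,1,2,3,4} | out {1,2,3,4} | prev {1,3} | push {0}
  [6] u=5 | in {0,1} | out {0,1,2,3,4} | prev {} | push {}
  [7] u=6 | in {0,1,2,3,4} | out {1,3} | prev {} | push {2,4}
  [8] u=1 | in {0,1,2,3,4} | out {0,1,2,3,4} | ==
  [9] u=0 | in {1,2,3,4} | out {1,2,3,4} | prev {1,3} | push {1}
  [10] u=2 | in {0,1,2,3,4} | out {0,1} | ==
  [11] u=4 | in {0,1,2,3,4} | out {1,2,3,4} | ==
  [12] u=1 | in {0,1,2,3,4} | out {0,1,2,3,4} | ==

Converged values:
  [0] {1,2,3,4}
  [1] {0,1,2,3,4}
  [2] {0,1}
  [3] {0,1,2,3,4}
  [4] {1,2,3,4}
  [5] {0,1,2,3,4}
  [6] {1,3}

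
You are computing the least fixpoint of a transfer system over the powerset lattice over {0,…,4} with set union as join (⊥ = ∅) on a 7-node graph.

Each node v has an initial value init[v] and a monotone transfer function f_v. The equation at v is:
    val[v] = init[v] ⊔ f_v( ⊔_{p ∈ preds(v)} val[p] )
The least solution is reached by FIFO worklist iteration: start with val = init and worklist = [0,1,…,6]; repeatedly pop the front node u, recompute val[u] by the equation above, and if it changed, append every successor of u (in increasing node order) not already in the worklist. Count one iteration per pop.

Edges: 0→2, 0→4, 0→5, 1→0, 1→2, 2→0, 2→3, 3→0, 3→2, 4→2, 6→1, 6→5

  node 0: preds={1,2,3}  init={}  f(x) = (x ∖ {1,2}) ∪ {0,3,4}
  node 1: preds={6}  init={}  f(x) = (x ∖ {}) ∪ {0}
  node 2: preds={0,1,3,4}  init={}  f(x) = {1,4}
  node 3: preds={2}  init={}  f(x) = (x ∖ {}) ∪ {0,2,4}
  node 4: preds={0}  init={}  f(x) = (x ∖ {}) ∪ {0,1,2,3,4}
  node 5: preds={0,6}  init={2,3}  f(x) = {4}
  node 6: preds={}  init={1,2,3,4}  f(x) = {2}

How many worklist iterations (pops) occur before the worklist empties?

Trace (9 dequeues):
  [1] u=0 | in {} | out {0,3,4} | prev {} | push {}
  [2] u=1 | in {1,2,3,4} | out {0,1,2,3,4} | prev {} | push {0}
  [3] u=2 | in {0,1,2,3,4} | out {1,4} | prev {} | push {}
  [4] u=3 | in {1,4} | out {0,1,2,4} | prev {} | push {2}
  [5] u=4 | in {0,3,4} | out {0,1,2,3,4} | prev {} | push {}
  [6] u=5 | in {0,1,2,3,4} | out {2,3,4} | prev {2,3} | push {}
  [7] u=6 | in {} | out {1,2,3,4} | ==
  [8] u=0 | in {0,1,2,3,4} | out {0,3,4} | ==
  [9] u=2 | in {0,1,2,3,4} | out {1,4} | ==

Converged values:
  [0] {0,3,4}
  [1] {0,1,2,3,4}
  [2] {1,4}
  [3] {0,1,2,4}
  [4] {0,1,2,3,4}
  [5] {2,3,4}
  [6] {1,2,3,4}

9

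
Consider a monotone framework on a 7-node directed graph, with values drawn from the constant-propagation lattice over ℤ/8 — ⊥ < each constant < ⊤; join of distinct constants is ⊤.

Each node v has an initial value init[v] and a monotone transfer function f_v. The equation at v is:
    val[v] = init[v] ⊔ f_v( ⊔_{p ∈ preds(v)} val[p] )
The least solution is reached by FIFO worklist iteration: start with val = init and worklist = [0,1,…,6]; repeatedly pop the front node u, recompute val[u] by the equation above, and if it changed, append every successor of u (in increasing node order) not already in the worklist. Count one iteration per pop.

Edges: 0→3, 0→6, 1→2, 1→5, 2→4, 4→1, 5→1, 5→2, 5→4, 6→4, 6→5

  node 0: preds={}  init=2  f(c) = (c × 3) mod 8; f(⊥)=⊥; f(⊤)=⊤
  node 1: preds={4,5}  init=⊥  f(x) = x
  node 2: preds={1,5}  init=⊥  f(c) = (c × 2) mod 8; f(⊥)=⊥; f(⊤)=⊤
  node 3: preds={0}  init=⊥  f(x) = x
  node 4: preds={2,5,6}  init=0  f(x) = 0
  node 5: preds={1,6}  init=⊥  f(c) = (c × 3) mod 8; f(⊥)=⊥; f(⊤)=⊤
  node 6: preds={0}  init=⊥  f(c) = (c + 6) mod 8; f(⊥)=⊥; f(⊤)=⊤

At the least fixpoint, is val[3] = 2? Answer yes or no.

yes

Trace (11 dequeues):
  [1] u=0 | in ⊥ | out 2 | ==
  [2] u=1 | in 0 | out 0 | prev ⊥ | push {}
  [3] u=2 | in 0 | out 0 | prev ⊥ | push {}
  [4] u=3 | in 2 | out 2 | prev ⊥ | push {}
  [5] u=4 | in 0 | out 0 | ==
  [6] u=5 | in 0 | out 0 | prev ⊥ | push {1,2,4}
  [7] u=6 | in 2 | out 0 | prev ⊥ | push {5}
  [8] u=1 | in 0 | out 0 | ==
  [9] u=2 | in 0 | out 0 | ==
  [10] u=4 | in 0 | out 0 | ==
  [11] u=5 | in 0 | out 0 | ==

Converged values:
  [0] 2
  [1] 0
  [2] 0
  [3] 2
  [4] 0
  [5] 0
  [6] 0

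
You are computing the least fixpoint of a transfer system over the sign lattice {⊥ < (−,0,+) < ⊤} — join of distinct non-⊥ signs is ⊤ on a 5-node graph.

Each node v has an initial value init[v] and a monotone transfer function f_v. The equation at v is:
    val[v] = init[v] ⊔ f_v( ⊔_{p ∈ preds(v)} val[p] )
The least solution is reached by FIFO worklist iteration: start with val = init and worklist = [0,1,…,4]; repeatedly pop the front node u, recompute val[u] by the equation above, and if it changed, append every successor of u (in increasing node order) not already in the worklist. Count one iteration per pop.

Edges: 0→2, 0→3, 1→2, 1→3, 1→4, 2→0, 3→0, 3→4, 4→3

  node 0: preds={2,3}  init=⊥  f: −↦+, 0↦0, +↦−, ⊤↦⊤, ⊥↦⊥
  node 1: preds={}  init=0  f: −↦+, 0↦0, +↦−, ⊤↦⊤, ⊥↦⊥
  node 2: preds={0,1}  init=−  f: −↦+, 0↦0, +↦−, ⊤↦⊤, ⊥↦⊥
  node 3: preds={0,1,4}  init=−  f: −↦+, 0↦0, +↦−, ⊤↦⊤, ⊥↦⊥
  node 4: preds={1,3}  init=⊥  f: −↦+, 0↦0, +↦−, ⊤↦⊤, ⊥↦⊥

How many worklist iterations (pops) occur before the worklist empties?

Worklist (8 pops):
  #1 pop 0: in=− → + (was ⊥); enqueue []
  #2 pop 1: in=⊥ → 0 (no change)
  #3 pop 2: in=⊤ → ⊤ (was −); enqueue [0]
  #4 pop 3: in=⊤ → ⊤ (was −); enqueue []
  #5 pop 4: in=⊤ → ⊤ (was ⊥); enqueue [3]
  #6 pop 0: in=⊤ → ⊤ (was +); enqueue [2]
  #7 pop 3: in=⊤ → ⊤ (no change)
  #8 pop 2: in=⊤ → ⊤ (no change)

Fixpoint:
  val[0] = ⊤
  val[1] = 0
  val[2] = ⊤
  val[3] = ⊤
  val[4] = ⊤

8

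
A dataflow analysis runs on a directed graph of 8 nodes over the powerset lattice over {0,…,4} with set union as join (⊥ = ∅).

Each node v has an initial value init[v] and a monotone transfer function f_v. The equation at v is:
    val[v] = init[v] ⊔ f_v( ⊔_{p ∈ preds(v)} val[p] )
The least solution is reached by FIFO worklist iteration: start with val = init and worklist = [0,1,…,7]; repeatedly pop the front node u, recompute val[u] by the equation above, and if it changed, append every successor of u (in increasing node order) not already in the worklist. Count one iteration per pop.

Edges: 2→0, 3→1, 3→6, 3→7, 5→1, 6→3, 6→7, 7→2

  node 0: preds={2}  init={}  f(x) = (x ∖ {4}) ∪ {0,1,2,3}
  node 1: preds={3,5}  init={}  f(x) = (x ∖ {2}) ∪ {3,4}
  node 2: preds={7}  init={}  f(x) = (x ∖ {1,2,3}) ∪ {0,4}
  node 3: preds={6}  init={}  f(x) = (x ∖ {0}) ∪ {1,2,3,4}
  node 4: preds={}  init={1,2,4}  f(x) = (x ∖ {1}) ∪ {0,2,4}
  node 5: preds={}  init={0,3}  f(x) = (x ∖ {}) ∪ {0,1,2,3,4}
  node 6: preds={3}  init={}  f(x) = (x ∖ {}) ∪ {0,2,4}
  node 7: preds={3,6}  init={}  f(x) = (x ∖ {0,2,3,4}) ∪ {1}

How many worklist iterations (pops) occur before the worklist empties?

Iteration log — 12 steps:
  step 1. node 0  ⊔preds={}  new={0,1,2,3}  old={}  +wl: 
  step 2. node 1  ⊔preds={0,3}  new={0,3,4}  old={}  +wl: 
  step 3. node 2  ⊔preds={}  new={0,4}  old={}  +wl: 0
  step 4. node 3  ⊔preds={}  new={1,2,3,4}  old={}  +wl: 1
  step 5. node 4  ⊔preds={}  new={0,1,2,4}  old={1,2,4}  +wl: 
  step 6. node 5  ⊔preds={}  new={0,1,2,3,4}  old={0,3}  +wl: 
  step 7. node 6  ⊔preds={1,2,3,4}  new={0,1,2,3,4}  old={}  +wl: 3
  step 8. node 7  ⊔preds={0,1,2,3,4}  new={1}  old={}  +wl: 2
  step 9. node 0  ⊔preds={0,4}  new={0,1,2,3}  stable
  step 10. node 1  ⊔preds={0,1,2,3,4}  new={0,1,3,4}  old={0,3,4}  +wl: 
  step 11. node 3  ⊔preds={0,1,2,3,4}  new={1,2,3,4}  stable
  step 12. node 2  ⊔preds={1}  new={0,4}  stable

Least fixpoint reached:
  node 0: {0,1,2,3}
  node 1: {0,1,3,4}
  node 2: {0,4}
  node 3: {1,2,3,4}
  node 4: {0,1,2,4}
  node 5: {0,1,2,3,4}
  node 6: {0,1,2,3,4}
  node 7: {1}

12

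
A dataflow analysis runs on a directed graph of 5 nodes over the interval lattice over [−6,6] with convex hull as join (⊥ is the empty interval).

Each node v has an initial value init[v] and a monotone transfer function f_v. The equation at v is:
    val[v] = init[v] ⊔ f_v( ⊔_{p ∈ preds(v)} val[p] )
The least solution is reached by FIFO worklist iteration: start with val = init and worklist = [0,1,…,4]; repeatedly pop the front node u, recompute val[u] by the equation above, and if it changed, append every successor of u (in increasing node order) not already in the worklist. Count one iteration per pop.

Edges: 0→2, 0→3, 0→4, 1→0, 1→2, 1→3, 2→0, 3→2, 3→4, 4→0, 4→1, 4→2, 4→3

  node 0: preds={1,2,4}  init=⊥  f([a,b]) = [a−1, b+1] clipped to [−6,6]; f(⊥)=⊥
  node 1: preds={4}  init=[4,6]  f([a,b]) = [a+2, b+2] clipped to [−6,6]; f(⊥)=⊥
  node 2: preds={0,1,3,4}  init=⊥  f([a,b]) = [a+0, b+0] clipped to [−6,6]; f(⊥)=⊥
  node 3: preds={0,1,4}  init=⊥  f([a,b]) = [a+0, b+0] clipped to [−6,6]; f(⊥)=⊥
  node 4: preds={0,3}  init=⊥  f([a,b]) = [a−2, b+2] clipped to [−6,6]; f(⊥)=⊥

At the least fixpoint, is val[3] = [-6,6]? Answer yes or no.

yes

Worklist (26 pops):
  #1 pop 0: in=[4,6] → [3,6] (was ⊥); enqueue []
  #2 pop 1: in=⊥ → [4,6] (no change)
  #3 pop 2: in=[3,6] → [3,6] (was ⊥); enqueue [0]
  #4 pop 3: in=[3,6] → [3,6] (was ⊥); enqueue [2]
  #5 pop 4: in=[3,6] → [1,6] (was ⊥); enqueue [1,3]
  #6 pop 0: in=[1,6] → [0,6] (was [3,6]); enqueue [4]
  #7 pop 2: in=[0,6] → [0,6] (was [3,6]); enqueue [0]
  #8 pop 1: in=[1,6] → [3,6] (was [4,6]); enqueue [2]
  #9 pop 3: in=[0,6] → [0,6] (was [3,6]); enqueue []
  #10 pop 4: in=[0,6] → [-2,6] (was [1,6]); enqueue [1,3]
  #11 pop 0: in=[-2,6] → [-3,6] (was [0,6]); enqueue [4]
  #12 pop 2: in=[-3,6] → [-3,6] (was [0,6]); enqueue [0]
  #13 pop 1: in=[-2,6] → [0,6] (was [3,6]); enqueue [2]
  #14 pop 3: in=[-3,6] → [-3,6] (was [0,6]); enqueue []
  #15 pop 4: in=[-3,6] → [-5,6] (was [-2,6]); enqueue [1,3]
  #16 pop 0: in=[-5,6] → [-6,6] (was [-3,6]); enqueue [4]
  #17 pop 2: in=[-6,6] → [-6,6] (was [-3,6]); enqueue [0]
  #18 pop 1: in=[-5,6] → [-3,6] (was [0,6]); enqueue [2]
  #19 pop 3: in=[-6,6] → [-6,6] (was [-3,6]); enqueue []
  #20 pop 4: in=[-6,6] → [-6,6] (was [-5,6]); enqueue [1,3]
  #21 pop 0: in=[-6,6] → [-6,6] (no change)
  #22 pop 2: in=[-6,6] → [-6,6] (no change)
  #23 pop 1: in=[-6,6] → [-4,6] (was [-3,6]); enqueue [0,2]
  #24 pop 3: in=[-6,6] → [-6,6] (no change)
  #25 pop 0: in=[-6,6] → [-6,6] (no change)
  #26 pop 2: in=[-6,6] → [-6,6] (no change)

Fixpoint:
  val[0] = [-6,6]
  val[1] = [-4,6]
  val[2] = [-6,6]
  val[3] = [-6,6]
  val[4] = [-6,6]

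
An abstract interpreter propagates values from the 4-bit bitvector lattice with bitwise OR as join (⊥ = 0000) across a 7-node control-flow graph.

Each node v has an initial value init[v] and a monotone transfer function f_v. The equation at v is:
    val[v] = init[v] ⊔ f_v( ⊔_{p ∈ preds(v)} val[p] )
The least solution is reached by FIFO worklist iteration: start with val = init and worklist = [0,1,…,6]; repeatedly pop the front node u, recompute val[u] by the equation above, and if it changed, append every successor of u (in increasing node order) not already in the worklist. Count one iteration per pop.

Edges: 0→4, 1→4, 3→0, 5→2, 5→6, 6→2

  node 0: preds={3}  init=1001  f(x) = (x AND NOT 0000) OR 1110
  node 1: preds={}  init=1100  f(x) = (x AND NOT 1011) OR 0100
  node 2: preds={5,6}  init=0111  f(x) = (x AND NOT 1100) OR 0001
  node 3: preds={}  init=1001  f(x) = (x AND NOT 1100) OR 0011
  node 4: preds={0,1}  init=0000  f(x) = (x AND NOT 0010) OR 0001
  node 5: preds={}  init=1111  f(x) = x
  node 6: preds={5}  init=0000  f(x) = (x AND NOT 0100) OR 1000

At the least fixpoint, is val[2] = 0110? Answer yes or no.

Worklist (9 pops):
  #1 pop 0: in=1001 → 1111 (was 1001); enqueue []
  #2 pop 1: in=0000 → 1100 (no change)
  #3 pop 2: in=1111 → 0111 (no change)
  #4 pop 3: in=0000 → 1011 (was 1001); enqueue [0]
  #5 pop 4: in=1111 → 1101 (was 0000); enqueue []
  #6 pop 5: in=0000 → 1111 (no change)
  #7 pop 6: in=1111 → 1011 (was 0000); enqueue [2]
  #8 pop 0: in=1011 → 1111 (no change)
  #9 pop 2: in=1111 → 0111 (no change)

Fixpoint:
  val[0] = 1111
  val[1] = 1100
  val[2] = 0111
  val[3] = 1011
  val[4] = 1101
  val[5] = 1111
  val[6] = 1011

no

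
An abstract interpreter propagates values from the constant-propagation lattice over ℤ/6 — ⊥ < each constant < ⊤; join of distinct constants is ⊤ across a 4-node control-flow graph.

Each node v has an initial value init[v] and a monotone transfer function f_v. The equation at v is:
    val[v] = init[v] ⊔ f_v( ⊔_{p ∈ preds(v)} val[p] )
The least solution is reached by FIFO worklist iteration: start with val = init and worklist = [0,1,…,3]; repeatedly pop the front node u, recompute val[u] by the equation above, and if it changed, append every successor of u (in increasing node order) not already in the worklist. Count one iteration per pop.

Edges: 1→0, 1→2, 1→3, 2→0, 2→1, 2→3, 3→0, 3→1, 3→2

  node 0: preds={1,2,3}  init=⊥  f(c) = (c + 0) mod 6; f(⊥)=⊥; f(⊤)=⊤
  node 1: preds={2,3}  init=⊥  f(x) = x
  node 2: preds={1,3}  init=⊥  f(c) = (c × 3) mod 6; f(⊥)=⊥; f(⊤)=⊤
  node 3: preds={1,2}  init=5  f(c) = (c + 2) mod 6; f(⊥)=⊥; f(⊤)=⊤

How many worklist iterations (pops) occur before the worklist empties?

10

Worklist (10 pops):
  #1 pop 0: in=5 → 5 (was ⊥); enqueue []
  #2 pop 1: in=5 → 5 (was ⊥); enqueue [0]
  #3 pop 2: in=5 → 3 (was ⊥); enqueue [1]
  #4 pop 3: in=⊤ → ⊤ (was 5); enqueue [2]
  #5 pop 0: in=⊤ → ⊤ (was 5); enqueue []
  #6 pop 1: in=⊤ → ⊤ (was 5); enqueue [0,3]
  #7 pop 2: in=⊤ → ⊤ (was 3); enqueue [1]
  #8 pop 0: in=⊤ → ⊤ (no change)
  #9 pop 3: in=⊤ → ⊤ (no change)
  #10 pop 1: in=⊤ → ⊤ (no change)

Fixpoint:
  val[0] = ⊤
  val[1] = ⊤
  val[2] = ⊤
  val[3] = ⊤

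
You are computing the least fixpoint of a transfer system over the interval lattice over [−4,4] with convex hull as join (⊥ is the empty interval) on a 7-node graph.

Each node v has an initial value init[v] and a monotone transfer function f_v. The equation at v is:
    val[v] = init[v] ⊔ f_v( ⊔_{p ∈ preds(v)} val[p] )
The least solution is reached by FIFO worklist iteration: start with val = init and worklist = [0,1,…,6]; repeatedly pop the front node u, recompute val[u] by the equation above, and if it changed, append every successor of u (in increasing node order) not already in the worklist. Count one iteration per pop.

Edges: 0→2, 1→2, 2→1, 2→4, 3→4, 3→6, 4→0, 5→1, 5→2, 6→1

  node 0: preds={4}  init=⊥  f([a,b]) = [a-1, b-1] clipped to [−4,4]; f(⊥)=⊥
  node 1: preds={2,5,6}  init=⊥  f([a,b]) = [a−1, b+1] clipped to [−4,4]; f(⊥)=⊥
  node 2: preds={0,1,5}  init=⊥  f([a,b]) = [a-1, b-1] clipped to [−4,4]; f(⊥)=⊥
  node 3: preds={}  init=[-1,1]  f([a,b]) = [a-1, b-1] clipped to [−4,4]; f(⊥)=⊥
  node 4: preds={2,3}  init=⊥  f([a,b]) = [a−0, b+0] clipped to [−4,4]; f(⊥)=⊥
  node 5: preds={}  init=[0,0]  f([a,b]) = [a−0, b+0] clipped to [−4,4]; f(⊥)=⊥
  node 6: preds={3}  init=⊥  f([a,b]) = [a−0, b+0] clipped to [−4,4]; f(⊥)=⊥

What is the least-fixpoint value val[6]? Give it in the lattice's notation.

[-1,1]

Trace (15 dequeues):
  [1] u=0 | in ⊥ | out ⊥ | ==
  [2] u=1 | in [0,0] | out [-1,1] | prev ⊥ | push {}
  [3] u=2 | in [-1,1] | out [-2,0] | prev ⊥ | push {1}
  [4] u=3 | in ⊥ | out [-1,1] | ==
  [5] u=4 | in [-2,1] | out [-2,1] | prev ⊥ | push {0}
  [6] u=5 | in ⊥ | out [0,0] | ==
  [7] u=6 | in [-1,1] | out [-1,1] | prev ⊥ | push {}
  [8] u=1 | in [-2,1] | out [-3,2] | prev [-1,1] | push {2}
  [9] u=0 | in [-2,1] | out [-3,0] | prev ⊥ | push {}
  [10] u=2 | in [-3,2] | out [-4,1] | prev [-2,0] | push {1,4}
  [11] u=1 | in [-4,1] | out [-4,2] | prev [-3,2] | push {2}
  [12] u=4 | in [-4,1] | out [-4,1] | prev [-2,1] | push {0}
  [13] u=2 | in [-4,2] | out [-4,1] | ==
  [14] u=0 | in [-4,1] | out [-4,0] | prev [-3,0] | push {2}
  [15] u=2 | in [-4,2] | out [-4,1] | ==

Converged values:
  [0] [-4,0]
  [1] [-4,2]
  [2] [-4,1]
  [3] [-1,1]
  [4] [-4,1]
  [5] [0,0]
  [6] [-1,1]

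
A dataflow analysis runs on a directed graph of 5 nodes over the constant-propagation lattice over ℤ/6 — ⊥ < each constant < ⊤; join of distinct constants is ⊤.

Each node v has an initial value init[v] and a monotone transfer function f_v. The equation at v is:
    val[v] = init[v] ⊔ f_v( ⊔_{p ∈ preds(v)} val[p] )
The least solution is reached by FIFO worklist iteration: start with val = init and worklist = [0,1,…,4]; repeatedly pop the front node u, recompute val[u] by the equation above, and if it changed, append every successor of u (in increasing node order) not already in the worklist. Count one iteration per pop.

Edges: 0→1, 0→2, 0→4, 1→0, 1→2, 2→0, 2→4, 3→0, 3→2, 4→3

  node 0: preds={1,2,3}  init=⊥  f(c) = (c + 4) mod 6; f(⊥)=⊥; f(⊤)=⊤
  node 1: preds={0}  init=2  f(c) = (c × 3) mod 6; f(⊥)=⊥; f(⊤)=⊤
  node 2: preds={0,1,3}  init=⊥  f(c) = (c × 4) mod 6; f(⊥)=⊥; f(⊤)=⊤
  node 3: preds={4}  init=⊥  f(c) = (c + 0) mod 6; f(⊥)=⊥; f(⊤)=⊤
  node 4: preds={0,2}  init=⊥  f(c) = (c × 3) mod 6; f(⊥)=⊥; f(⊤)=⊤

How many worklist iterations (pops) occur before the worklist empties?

Iteration log — 11 steps:
  step 1. node 0  ⊔preds=2  new=0  old=⊥  +wl: 
  step 2. node 1  ⊔preds=0  new=⊤  old=2  +wl: 0
  step 3. node 2  ⊔preds=⊤  new=⊤  old=⊥  +wl: 
  step 4. node 3  ⊔preds=⊥  new=⊥  stable
  step 5. node 4  ⊔preds=⊤  new=⊤  old=⊥  +wl: 3
  step 6. node 0  ⊔preds=⊤  new=⊤  old=0  +wl: 1,2,4
  step 7. node 3  ⊔preds=⊤  new=⊤  old=⊥  +wl: 0
  step 8. node 1  ⊔preds=⊤  new=⊤  stable
  step 9. node 2  ⊔preds=⊤  new=⊤  stable
  step 10. node 4  ⊔preds=⊤  new=⊤  stable
  step 11. node 0  ⊔preds=⊤  new=⊤  stable

Least fixpoint reached:
  node 0: ⊤
  node 1: ⊤
  node 2: ⊤
  node 3: ⊤
  node 4: ⊤

11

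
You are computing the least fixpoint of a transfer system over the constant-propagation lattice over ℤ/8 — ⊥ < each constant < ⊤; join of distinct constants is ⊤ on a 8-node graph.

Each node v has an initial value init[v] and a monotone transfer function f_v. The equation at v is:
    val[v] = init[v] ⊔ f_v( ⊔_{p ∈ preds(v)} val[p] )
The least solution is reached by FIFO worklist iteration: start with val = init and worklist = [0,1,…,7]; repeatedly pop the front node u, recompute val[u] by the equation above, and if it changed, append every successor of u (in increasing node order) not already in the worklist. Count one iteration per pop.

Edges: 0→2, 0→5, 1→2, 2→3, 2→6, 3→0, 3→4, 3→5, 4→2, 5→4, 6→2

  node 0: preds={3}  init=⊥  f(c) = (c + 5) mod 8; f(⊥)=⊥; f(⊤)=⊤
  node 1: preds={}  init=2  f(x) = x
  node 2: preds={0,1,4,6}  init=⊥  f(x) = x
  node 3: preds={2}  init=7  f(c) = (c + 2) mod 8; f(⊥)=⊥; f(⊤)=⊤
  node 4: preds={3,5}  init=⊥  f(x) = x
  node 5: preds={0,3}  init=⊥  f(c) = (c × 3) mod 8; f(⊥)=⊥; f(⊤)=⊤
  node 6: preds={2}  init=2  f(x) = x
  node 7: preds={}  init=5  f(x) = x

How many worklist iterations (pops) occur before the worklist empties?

Trace (12 dequeues):
  [1] u=0 | in 7 | out 4 | prev ⊥ | push {}
  [2] u=1 | in ⊥ | out 2 | ==
  [3] u=2 | in ⊤ | out ⊤ | prev ⊥ | push {}
  [4] u=3 | in ⊤ | out ⊤ | prev 7 | push {0}
  [5] u=4 | in ⊤ | out ⊤ | prev ⊥ | push {2}
  [6] u=5 | in ⊤ | out ⊤ | prev ⊥ | push {4}
  [7] u=6 | in ⊤ | out ⊤ | prev 2 | push {}
  [8] u=7 | in ⊥ | out 5 | ==
  [9] u=0 | in ⊤ | out ⊤ | prev 4 | push {5}
  [10] u=2 | in ⊤ | out ⊤ | ==
  [11] u=4 | in ⊤ | out ⊤ | ==
  [12] u=5 | in ⊤ | out ⊤ | ==

Converged values:
  [0] ⊤
  [1] 2
  [2] ⊤
  [3] ⊤
  [4] ⊤
  [5] ⊤
  [6] ⊤
  [7] 5

12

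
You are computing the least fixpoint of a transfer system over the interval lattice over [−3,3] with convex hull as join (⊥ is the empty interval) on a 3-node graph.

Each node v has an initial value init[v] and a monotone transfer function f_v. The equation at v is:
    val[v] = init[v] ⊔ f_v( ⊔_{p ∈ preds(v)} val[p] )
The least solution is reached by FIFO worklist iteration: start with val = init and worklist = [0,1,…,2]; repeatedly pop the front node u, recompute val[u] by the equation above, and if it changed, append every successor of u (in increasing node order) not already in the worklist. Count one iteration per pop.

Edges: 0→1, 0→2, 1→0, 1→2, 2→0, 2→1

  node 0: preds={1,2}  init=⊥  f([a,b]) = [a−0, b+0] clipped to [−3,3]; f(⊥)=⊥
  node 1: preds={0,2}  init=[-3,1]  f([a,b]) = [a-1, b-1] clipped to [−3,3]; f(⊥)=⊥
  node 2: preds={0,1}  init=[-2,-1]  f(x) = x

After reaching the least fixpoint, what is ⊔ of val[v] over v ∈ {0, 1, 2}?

Iteration log — 5 steps:
  step 1. node 0  ⊔preds=[-3,1]  new=[-3,1]  old=⊥  +wl: 
  step 2. node 1  ⊔preds=[-3,1]  new=[-3,1]  stable
  step 3. node 2  ⊔preds=[-3,1]  new=[-3,1]  old=[-2,-1]  +wl: 0,1
  step 4. node 0  ⊔preds=[-3,1]  new=[-3,1]  stable
  step 5. node 1  ⊔preds=[-3,1]  new=[-3,1]  stable

Least fixpoint reached:
  node 0: [-3,1]
  node 1: [-3,1]
  node 2: [-3,1]

[-3,1]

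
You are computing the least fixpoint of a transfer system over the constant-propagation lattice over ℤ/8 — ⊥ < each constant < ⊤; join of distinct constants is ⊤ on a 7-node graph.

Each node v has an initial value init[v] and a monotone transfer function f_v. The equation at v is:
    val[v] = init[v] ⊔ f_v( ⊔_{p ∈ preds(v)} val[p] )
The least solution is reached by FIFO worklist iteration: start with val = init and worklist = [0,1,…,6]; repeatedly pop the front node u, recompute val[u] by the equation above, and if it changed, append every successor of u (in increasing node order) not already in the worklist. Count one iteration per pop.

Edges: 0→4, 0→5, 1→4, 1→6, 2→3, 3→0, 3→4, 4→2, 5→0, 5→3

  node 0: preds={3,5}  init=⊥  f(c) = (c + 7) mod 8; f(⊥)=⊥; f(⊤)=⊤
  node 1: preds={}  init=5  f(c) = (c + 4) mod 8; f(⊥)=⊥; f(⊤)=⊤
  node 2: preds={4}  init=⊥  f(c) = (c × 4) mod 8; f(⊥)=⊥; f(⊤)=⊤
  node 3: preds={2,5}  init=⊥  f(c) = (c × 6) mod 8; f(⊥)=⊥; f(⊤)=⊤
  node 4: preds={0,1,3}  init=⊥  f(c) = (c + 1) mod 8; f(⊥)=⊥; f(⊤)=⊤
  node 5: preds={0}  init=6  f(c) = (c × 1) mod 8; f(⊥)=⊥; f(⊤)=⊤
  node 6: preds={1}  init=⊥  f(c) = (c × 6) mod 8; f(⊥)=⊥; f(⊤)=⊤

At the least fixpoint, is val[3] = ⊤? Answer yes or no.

Trace (13 dequeues):
  [1] u=0 | in 6 | out 5 | prev ⊥ | push {}
  [2] u=1 | in ⊥ | out 5 | ==
  [3] u=2 | in ⊥ | out ⊥ | ==
  [4] u=3 | in 6 | out 4 | prev ⊥ | push {0}
  [5] u=4 | in ⊤ | out ⊤ | prev ⊥ | push {2}
  [6] u=5 | in 5 | out ⊤ | prev 6 | push {3}
  [7] u=6 | in 5 | out 6 | prev ⊥ | push {}
  [8] u=0 | in ⊤ | out ⊤ | prev 5 | push {4,5}
  [9] u=2 | in ⊤ | out ⊤ | prev ⊥ | push {}
  [10] u=3 | in ⊤ | out ⊤ | prev 4 | push {0}
  [11] u=4 | in ⊤ | out ⊤ | ==
  [12] u=5 | in ⊤ | out ⊤ | ==
  [13] u=0 | in ⊤ | out ⊤ | ==

Converged values:
  [0] ⊤
  [1] 5
  [2] ⊤
  [3] ⊤
  [4] ⊤
  [5] ⊤
  [6] 6

yes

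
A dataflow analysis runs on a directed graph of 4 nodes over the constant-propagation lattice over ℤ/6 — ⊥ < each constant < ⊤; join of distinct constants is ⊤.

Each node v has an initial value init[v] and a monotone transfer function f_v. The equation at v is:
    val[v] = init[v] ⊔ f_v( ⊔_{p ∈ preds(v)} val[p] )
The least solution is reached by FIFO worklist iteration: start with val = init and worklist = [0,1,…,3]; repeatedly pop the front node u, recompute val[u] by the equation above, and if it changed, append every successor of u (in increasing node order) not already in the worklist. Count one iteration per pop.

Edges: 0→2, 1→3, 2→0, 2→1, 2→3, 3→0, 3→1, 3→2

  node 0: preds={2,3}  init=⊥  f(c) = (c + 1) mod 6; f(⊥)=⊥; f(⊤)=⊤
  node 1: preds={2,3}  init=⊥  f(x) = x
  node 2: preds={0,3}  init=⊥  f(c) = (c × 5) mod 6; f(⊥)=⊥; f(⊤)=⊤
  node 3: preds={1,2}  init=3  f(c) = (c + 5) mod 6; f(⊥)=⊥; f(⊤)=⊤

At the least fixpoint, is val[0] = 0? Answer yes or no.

Trace (8 dequeues):
  [1] u=0 | in 3 | out 4 | prev ⊥ | push {}
  [2] u=1 | in 3 | out 3 | prev ⊥ | push {}
  [3] u=2 | in ⊤ | out ⊤ | prev ⊥ | push {0,1}
  [4] u=3 | in ⊤ | out ⊤ | prev 3 | push {2}
  [5] u=0 | in ⊤ | out ⊤ | prev 4 | push {}
  [6] u=1 | in ⊤ | out ⊤ | prev 3 | push {3}
  [7] u=2 | in ⊤ | out ⊤ | ==
  [8] u=3 | in ⊤ | out ⊤ | ==

Converged values:
  [0] ⊤
  [1] ⊤
  [2] ⊤
  [3] ⊤

no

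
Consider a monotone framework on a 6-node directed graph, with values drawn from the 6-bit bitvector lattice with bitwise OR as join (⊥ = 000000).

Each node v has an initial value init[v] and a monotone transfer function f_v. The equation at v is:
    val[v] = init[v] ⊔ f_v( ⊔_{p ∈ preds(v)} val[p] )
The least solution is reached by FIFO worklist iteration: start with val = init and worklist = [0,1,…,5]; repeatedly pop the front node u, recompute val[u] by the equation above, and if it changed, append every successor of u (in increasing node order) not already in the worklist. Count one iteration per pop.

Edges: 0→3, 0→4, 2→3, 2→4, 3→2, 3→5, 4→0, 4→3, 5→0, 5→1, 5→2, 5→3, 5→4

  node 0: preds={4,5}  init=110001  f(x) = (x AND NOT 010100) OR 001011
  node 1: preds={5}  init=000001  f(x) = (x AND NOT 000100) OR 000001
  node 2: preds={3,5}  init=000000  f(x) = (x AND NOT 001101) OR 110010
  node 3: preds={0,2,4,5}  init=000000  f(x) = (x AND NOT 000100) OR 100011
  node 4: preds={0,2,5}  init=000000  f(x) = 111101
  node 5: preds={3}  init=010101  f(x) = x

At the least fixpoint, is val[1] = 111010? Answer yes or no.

no

Iteration log — 11 steps:
  step 1. node 0  ⊔preds=010101  new=111011  old=110001  +wl: 
  step 2. node 1  ⊔preds=010101  new=010001  old=000001  +wl: 
  step 3. node 2  ⊔preds=010101  new=110010  old=000000  +wl: 
  step 4. node 3  ⊔preds=111111  new=111011  old=000000  +wl: 2
  step 5. node 4  ⊔preds=111111  new=111101  old=000000  +wl: 0,3
  step 6. node 5  ⊔preds=111011  new=111111  old=010101  +wl: 1,4
  step 7. node 2  ⊔preds=111111  new=110010  stable
  step 8. node 0  ⊔preds=111111  new=111011  stable
  step 9. node 3  ⊔preds=111111  new=111011  stable
  step 10. node 1  ⊔preds=111111  new=111011  old=010001  +wl: 
  step 11. node 4  ⊔preds=111111  new=111101  stable

Least fixpoint reached:
  node 0: 111011
  node 1: 111011
  node 2: 110010
  node 3: 111011
  node 4: 111101
  node 5: 111111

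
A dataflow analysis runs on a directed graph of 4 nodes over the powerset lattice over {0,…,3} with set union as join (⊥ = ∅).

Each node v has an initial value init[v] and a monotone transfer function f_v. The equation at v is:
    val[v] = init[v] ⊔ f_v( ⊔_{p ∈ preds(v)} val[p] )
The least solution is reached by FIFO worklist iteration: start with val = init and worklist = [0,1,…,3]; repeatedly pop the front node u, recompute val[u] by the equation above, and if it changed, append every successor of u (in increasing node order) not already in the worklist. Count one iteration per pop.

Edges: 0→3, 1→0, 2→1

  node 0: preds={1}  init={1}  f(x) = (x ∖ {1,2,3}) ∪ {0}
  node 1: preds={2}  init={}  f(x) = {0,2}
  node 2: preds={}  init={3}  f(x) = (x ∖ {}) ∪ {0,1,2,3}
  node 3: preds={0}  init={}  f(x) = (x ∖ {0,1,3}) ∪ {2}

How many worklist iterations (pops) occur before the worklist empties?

Trace (6 dequeues):
  [1] u=0 | in {} | out {0,1} | prev {1} | push {}
  [2] u=1 | in {3} | out {0,2} | prev {} | push {0}
  [3] u=2 | in {} | out {0,1,2,3} | prev {3} | push {1}
  [4] u=3 | in {0,1} | out {2} | prev {} | push {}
  [5] u=0 | in {0,2} | out {0,1} | ==
  [6] u=1 | in {0,1,2,3} | out {0,2} | ==

Converged values:
  [0] {0,1}
  [1] {0,2}
  [2] {0,1,2,3}
  [3] {2}

6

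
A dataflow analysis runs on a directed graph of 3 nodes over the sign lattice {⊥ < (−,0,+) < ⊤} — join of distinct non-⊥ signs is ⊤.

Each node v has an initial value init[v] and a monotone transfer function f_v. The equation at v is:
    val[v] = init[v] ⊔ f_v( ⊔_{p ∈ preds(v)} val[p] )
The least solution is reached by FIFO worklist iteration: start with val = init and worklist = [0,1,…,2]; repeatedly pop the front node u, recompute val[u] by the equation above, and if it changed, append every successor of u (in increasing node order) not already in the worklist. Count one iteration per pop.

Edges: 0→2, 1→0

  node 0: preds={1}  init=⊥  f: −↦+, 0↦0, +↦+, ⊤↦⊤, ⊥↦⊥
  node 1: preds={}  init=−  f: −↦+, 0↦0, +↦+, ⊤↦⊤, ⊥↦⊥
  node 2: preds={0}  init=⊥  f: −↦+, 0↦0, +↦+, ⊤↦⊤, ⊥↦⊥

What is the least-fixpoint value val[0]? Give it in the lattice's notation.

Worklist (3 pops):
  #1 pop 0: in=− → + (was ⊥); enqueue []
  #2 pop 1: in=⊥ → − (no change)
  #3 pop 2: in=+ → + (was ⊥); enqueue []

Fixpoint:
  val[0] = +
  val[1] = −
  val[2] = +

+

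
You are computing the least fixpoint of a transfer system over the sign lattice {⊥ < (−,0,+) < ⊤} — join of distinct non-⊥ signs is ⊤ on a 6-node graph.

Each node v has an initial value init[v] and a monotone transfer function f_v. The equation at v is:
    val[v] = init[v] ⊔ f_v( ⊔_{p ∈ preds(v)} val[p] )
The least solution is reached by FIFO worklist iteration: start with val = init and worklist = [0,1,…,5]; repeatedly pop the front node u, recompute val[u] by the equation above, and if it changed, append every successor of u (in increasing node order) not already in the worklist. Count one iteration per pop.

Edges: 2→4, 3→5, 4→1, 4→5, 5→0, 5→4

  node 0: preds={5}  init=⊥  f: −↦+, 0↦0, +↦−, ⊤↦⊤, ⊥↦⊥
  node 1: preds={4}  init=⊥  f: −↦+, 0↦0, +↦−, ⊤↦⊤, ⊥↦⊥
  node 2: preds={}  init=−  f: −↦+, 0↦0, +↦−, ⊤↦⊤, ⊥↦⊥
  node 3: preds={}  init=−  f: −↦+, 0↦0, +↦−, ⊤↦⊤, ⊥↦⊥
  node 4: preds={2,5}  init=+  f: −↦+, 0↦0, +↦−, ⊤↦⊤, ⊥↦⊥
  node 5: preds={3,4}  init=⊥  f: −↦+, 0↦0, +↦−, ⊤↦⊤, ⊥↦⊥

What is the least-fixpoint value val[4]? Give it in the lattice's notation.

⊤

Trace (10 dequeues):
  [1] u=0 | in ⊥ | out ⊥ | ==
  [2] u=1 | in + | out − | prev ⊥ | push {}
  [3] u=2 | in ⊥ | out − | ==
  [4] u=3 | in ⊥ | out − | ==
  [5] u=4 | in − | out + | ==
  [6] u=5 | in ⊤ | out ⊤ | prev ⊥ | push {0,4}
  [7] u=0 | in ⊤ | out ⊤ | prev ⊥ | push {}
  [8] u=4 | in ⊤ | out ⊤ | prev + | push {1,5}
  [9] u=1 | in ⊤ | out ⊤ | prev − | push {}
  [10] u=5 | in ⊤ | out ⊤ | ==

Converged values:
  [0] ⊤
  [1] ⊤
  [2] −
  [3] −
  [4] ⊤
  [5] ⊤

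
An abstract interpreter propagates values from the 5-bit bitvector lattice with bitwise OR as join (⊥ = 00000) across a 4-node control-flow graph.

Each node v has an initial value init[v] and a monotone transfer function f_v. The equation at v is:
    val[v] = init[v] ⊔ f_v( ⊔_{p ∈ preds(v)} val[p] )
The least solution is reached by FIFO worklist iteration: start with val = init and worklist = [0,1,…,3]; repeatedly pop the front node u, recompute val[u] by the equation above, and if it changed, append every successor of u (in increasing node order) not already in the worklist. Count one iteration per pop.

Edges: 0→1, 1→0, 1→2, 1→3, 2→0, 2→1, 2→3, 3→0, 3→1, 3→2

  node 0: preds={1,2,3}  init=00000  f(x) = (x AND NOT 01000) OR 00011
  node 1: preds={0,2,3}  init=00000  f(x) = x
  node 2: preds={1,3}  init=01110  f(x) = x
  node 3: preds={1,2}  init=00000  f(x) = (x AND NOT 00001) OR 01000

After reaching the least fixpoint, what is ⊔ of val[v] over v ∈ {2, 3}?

Trace (7 dequeues):
  [1] u=0 | in 01110 | out 00111 | prev 00000 | push {}
  [2] u=1 | in 01111 | out 01111 | prev 00000 | push {0}
  [3] u=2 | in 01111 | out 01111 | prev 01110 | push {1}
  [4] u=3 | in 01111 | out 01110 | prev 00000 | push {2}
  [5] u=0 | in 01111 | out 00111 | ==
  [6] u=1 | in 01111 | out 01111 | ==
  [7] u=2 | in 01111 | out 01111 | ==

Converged values:
  [0] 00111
  [1] 01111
  [2] 01111
  [3] 01110

01111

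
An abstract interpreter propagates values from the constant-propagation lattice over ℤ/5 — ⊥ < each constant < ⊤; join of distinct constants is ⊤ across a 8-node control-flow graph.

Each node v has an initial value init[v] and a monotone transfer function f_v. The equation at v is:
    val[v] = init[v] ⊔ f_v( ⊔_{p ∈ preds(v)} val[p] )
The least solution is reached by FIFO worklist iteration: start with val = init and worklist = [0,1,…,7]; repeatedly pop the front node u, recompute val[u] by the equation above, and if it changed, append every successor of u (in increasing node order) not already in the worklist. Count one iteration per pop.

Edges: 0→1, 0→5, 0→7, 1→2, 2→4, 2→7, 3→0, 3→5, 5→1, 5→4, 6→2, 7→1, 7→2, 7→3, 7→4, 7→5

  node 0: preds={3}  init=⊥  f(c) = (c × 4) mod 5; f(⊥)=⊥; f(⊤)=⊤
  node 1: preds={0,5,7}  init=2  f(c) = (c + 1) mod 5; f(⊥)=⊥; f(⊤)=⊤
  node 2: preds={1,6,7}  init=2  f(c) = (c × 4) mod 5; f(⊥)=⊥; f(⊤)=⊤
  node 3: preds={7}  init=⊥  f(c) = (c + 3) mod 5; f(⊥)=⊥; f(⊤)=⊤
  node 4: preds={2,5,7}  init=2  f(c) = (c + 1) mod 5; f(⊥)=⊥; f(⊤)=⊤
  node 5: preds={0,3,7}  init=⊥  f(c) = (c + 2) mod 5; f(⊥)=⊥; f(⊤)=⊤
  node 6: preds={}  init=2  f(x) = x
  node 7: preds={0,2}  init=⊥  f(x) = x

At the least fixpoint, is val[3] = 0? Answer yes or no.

no

Iteration log — 18 steps:
  step 1. node 0  ⊔preds=⊥  new=⊥  stable
  step 2. node 1  ⊔preds=⊥  new=2  stable
  step 3. node 2  ⊔preds=2  new=⊤  old=2  +wl: 
  step 4. node 3  ⊔preds=⊥  new=⊥  stable
  step 5. node 4  ⊔preds=⊤  new=⊤  old=2  +wl: 
  step 6. node 5  ⊔preds=⊥  new=⊥  stable
  step 7. node 6  ⊔preds=⊥  new=2  stable
  step 8. node 7  ⊔preds=⊤  new=⊤  old=⊥  +wl: 1,2,3,4,5
  step 9. node 1  ⊔preds=⊤  new=⊤  old=2  +wl: 
  step 10. node 2  ⊔preds=⊤  new=⊤  stable
  step 11. node 3  ⊔preds=⊤  new=⊤  old=⊥  +wl: 0
  step 12. node 4  ⊔preds=⊤  new=⊤  stable
  step 13. node 5  ⊔preds=⊤  new=⊤  old=⊥  +wl: 1,4
  step 14. node 0  ⊔preds=⊤  new=⊤  old=⊥  +wl: 5,7
  step 15. node 1  ⊔preds=⊤  new=⊤  stable
  step 16. node 4  ⊔preds=⊤  new=⊤  stable
  step 17. node 5  ⊔preds=⊤  new=⊤  stable
  step 18. node 7  ⊔preds=⊤  new=⊤  stable

Least fixpoint reached:
  node 0: ⊤
  node 1: ⊤
  node 2: ⊤
  node 3: ⊤
  node 4: ⊤
  node 5: ⊤
  node 6: 2
  node 7: ⊤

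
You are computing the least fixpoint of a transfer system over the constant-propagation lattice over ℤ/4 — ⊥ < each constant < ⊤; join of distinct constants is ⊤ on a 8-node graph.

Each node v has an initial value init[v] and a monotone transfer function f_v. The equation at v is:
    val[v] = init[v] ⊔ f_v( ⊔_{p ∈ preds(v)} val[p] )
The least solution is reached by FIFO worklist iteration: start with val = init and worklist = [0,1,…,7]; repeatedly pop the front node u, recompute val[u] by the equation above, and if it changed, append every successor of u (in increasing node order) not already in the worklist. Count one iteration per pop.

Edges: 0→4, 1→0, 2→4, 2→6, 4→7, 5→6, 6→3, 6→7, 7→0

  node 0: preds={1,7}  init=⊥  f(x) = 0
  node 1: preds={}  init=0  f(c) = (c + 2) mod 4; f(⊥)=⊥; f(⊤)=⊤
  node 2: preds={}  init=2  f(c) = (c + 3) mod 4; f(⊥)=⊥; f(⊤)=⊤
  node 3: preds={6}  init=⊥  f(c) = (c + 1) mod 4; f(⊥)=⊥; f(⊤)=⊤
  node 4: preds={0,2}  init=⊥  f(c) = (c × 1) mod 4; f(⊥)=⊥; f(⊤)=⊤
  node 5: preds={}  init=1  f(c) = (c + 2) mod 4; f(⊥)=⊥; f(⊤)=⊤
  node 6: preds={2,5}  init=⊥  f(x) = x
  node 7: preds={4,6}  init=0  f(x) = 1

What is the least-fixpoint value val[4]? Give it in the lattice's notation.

⊤

Trace (10 dequeues):
  [1] u=0 | in 0 | out 0 | prev ⊥ | push {}
  [2] u=1 | in ⊥ | out 0 | ==
  [3] u=2 | in ⊥ | out 2 | ==
  [4] u=3 | in ⊥ | out ⊥ | ==
  [5] u=4 | in ⊤ | out ⊤ | prev ⊥ | push {}
  [6] u=5 | in ⊥ | out 1 | ==
  [7] u=6 | in ⊤ | out ⊤ | prev ⊥ | push {3}
  [8] u=7 | in ⊤ | out ⊤ | prev 0 | push {0}
  [9] u=3 | in ⊤ | out ⊤ | prev ⊥ | push {}
  [10] u=0 | in ⊤ | out 0 | ==

Converged values:
  [0] 0
  [1] 0
  [2] 2
  [3] ⊤
  [4] ⊤
  [5] 1
  [6] ⊤
  [7] ⊤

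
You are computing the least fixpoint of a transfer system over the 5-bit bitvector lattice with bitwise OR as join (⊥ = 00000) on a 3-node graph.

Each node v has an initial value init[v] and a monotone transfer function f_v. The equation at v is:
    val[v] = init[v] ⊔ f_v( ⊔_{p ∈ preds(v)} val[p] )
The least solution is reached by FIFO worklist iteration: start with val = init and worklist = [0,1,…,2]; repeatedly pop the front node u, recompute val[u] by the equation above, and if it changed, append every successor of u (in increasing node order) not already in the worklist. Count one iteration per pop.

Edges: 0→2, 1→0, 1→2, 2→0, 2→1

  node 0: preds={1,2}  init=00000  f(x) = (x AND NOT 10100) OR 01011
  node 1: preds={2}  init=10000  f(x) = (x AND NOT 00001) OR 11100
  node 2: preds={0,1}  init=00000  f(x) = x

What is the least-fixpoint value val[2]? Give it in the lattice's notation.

Worklist (7 pops):
  #1 pop 0: in=10000 → 01011 (was 00000); enqueue []
  #2 pop 1: in=00000 → 11100 (was 10000); enqueue [0]
  #3 pop 2: in=11111 → 11111 (was 00000); enqueue [1]
  #4 pop 0: in=11111 → 01011 (no change)
  #5 pop 1: in=11111 → 11110 (was 11100); enqueue [0,2]
  #6 pop 0: in=11111 → 01011 (no change)
  #7 pop 2: in=11111 → 11111 (no change)

Fixpoint:
  val[0] = 01011
  val[1] = 11110
  val[2] = 11111

11111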